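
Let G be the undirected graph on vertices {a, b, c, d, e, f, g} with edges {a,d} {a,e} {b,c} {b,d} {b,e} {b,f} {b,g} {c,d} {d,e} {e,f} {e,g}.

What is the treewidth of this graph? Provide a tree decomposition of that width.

The largest bag has 3 vertices, giving width 2; this decomposition certifies tw(G) ≤ 2. For the lower bound, the 3 vertices {a, d, e} are pairwise adjacent, and any tree decomposition puts a clique entirely inside one bag — forcing width ≥ 2. The upper and lower bounds meet at 2, so that is the treewidth.

Treewidth 2.
One such decomposition:
Bags: B1 = {b, d, e}  B2 = {b, e, g}  B3 = {b, c, d}  B4 = {b, e, f}  B5 = {a, d, e}
Tree: B1–B2, B1–B3, B2–B4, B1–B5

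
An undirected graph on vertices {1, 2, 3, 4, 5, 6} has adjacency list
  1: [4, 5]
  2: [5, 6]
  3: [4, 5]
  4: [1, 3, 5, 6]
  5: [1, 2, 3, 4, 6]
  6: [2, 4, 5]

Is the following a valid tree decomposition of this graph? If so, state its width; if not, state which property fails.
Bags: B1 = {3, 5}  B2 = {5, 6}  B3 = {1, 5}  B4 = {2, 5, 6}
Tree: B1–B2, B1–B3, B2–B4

A tree decomposition must satisfy three properties: every vertex lies in some bag; for every edge, both endpoints lie together in some bag; and for every vertex, the bags containing it form a connected subtree. Here vertex 4 appears in no bag, so the decomposition is invalid.

No — vertex 4 appears in no bag.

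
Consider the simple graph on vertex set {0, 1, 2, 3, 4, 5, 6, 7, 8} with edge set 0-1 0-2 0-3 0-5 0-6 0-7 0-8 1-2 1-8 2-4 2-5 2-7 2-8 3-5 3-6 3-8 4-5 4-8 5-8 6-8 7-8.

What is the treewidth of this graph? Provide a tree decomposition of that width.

Each bag holds 4 vertices, so the decomposition has width 3, which upper-bounds the treewidth. On the other hand G contains the 4-clique {0, 1, 2, 8}. A clique must lie in a single bag of any decomposition, so no decomposition can have width below 3. Combining the bounds, tw(G) = 3.

Treewidth 3.
One optimal decomposition is:
Bags: B1 = {0, 2, 5, 8}  B2 = {0, 2, 7, 8}  B3 = {2, 4, 5, 8}  B4 = {0, 1, 2, 8}  B5 = {0, 3, 5, 8}  B6 = {0, 3, 6, 8}
Tree: B1–B2, B1–B3, B1–B4, B1–B5, B5–B6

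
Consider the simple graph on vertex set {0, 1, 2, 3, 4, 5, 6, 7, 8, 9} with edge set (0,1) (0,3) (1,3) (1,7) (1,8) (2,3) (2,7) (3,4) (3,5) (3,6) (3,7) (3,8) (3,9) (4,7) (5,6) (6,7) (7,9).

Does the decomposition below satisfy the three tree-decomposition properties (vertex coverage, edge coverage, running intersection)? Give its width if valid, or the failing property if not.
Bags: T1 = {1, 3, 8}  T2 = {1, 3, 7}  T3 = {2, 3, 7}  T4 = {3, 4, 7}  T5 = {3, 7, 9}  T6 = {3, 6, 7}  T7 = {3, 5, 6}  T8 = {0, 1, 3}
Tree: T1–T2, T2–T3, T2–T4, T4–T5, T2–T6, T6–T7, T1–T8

Yes; width 2.

Every vertex of G appears in some bag (union = {0, 1, 2, 3, 4, 5, 6, 7, 8, 9}); every edge is covered by a bag; and for each vertex v the set of bags containing v is connected in the bag tree. The decomposition is therefore valid. The largest bag has 3 vertices, so the width is 2.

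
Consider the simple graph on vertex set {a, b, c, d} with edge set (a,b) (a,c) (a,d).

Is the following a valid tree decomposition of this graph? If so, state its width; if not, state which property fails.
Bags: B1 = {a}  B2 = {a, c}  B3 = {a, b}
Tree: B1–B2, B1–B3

No — vertex d appears in no bag.

A tree decomposition must satisfy three properties: every vertex lies in some bag; for every edge, both endpoints lie together in some bag; and for every vertex, the bags containing it form a connected subtree. Here vertex d appears in no bag, so the decomposition is invalid.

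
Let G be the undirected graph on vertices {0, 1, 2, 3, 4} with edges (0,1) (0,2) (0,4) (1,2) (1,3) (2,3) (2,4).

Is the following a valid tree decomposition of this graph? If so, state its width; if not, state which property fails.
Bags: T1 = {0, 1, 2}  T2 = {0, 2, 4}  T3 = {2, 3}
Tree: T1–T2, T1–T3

A tree decomposition must satisfy three properties: every vertex lies in some bag; for every edge, both endpoints lie together in some bag; and for every vertex, the bags containing it form a connected subtree. Here edge (1,3) lies in no bag, so the decomposition is invalid.

No — edge (1,3) lies in no bag.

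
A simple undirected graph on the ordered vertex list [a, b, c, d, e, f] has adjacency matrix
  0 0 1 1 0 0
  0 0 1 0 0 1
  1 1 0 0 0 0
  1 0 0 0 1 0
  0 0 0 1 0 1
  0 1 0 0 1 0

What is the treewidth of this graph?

2

A width-2 tree decomposition is:
Bags: B1 = {a, b, c}  B2 = {a, b, f}  B3 = {a, e, f}  B4 = {a, d, e}
Tree: B1–B2, B2–B3, B3–B4
Every bag has size at most 3, so the width is 3 − 1 = 2 and tw(G) ≤ 2. For the lower bound, G contains the cycle a–c–b–f–e–d–a, so G is not a forest; only forests have treewidth ≤ 1, hence tw(G) ≥ 2. Therefore the treewidth is 2.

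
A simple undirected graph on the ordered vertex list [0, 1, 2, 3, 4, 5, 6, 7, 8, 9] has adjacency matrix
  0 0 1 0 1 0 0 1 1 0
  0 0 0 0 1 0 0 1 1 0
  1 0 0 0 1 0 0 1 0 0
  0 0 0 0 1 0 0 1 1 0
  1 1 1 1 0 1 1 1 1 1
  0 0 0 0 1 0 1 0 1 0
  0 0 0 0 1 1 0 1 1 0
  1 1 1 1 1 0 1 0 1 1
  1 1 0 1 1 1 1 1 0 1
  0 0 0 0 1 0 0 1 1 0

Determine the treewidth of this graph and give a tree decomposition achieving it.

Every bag has size at most 4, so the width is 4 − 1 = 3 and tw(G) ≤ 3. For the lower bound, the 4 vertices {4, 5, 6, 8} are pairwise adjacent, and any tree decomposition puts a clique entirely inside one bag — forcing width ≥ 3. Combining the bounds, tw(G) = 3.

Treewidth 3.
One optimal decomposition is:
Bags: B1 = {1, 4, 7, 8}  B2 = {4, 6, 7, 8}  B3 = {0, 4, 7, 8}  B4 = {4, 5, 6, 8}  B5 = {4, 7, 8, 9}  B6 = {0, 2, 4, 7}  B7 = {3, 4, 7, 8}
Tree: B1–B2, B2–B3, B2–B4, B2–B5, B3–B6, B3–B7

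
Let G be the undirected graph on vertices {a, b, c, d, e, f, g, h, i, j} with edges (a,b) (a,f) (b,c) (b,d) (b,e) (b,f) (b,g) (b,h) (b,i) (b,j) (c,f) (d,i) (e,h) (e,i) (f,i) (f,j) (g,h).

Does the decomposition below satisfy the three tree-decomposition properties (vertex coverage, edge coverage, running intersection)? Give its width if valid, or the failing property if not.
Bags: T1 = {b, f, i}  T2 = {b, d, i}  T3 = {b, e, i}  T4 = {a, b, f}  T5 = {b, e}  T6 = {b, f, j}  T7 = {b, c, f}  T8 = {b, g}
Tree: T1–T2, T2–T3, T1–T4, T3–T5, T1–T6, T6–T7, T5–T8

No — vertex h appears in no bag.

A tree decomposition must satisfy three properties: every vertex lies in some bag; for every edge, both endpoints lie together in some bag; and for every vertex, the bags containing it form a connected subtree. Here vertex h appears in no bag, so the decomposition is invalid.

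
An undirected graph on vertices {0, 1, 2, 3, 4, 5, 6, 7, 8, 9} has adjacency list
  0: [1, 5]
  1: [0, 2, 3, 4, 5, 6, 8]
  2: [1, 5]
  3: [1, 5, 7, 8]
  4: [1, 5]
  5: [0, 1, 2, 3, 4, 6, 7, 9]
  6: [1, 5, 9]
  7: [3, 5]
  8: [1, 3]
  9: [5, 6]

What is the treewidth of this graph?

A width-2 tree decomposition is:
Bags: B1 = {1, 5, 6}  B2 = {1, 3, 5}  B3 = {3, 5, 7}  B4 = {5, 6, 9}  B5 = {1, 2, 5}  B6 = {0, 1, 5}  B7 = {1, 4, 5}  B8 = {1, 3, 8}
Tree: B1–B2, B2–B3, B1–B4, B1–B5, B5–B6, B5–B7, B2–B8
Every bag has size at most 3, so the width is 3 − 1 = 2 and tw(G) ≤ 2. For the lower bound, the 3 vertices {1, 3, 8} are pairwise adjacent, and any tree decomposition puts a clique entirely inside one bag — forcing width ≥ 2. Therefore the treewidth is 2.

2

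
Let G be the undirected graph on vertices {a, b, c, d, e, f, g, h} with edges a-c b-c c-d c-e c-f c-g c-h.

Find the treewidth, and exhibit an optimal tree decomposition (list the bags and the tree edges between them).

Treewidth 1.
One optimal decomposition is:
Bags: B1 = {c, f}  B2 = {c, d}  B3 = {b, c}  B4 = {c, e}  B5 = {c, g}  B6 = {a, c}  B7 = {c, h}
Tree: B1–B2, B1–B3, B1–B4, B3–B5, B4–B6, B6–B7

The largest bag has 2 vertices, giving width 1; this decomposition certifies tw(G) ≤ 1. G has an edge, so its treewidth is at least 1. Hence tw(G) = 1 exactly.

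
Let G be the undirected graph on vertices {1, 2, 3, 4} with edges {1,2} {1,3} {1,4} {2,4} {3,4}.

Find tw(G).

A width-2 tree decomposition is:
Bags: B1 = {1, 3, 4}  B2 = {1, 2, 4}
Tree: B1–B2
Each bag holds 3 vertices, so the decomposition has width 2, which upper-bounds the treewidth. On the other hand G contains the 3-clique {1, 2, 4}. A clique must lie in a single bag of any decomposition, so no decomposition can have width below 2. Hence tw(G) = 2 exactly.

2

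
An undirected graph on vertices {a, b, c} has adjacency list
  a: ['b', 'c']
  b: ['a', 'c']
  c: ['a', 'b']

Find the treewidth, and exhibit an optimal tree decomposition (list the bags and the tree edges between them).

With just one bag of size 3, the width is 3 − 1 = 2, so tw(G) ≤ 2. On the other hand G contains the 3-clique {a, b, c}. A clique must lie in a single bag of any decomposition, so no decomposition can have width below 2. The upper and lower bounds meet at 2, so that is the treewidth.

Treewidth 2.
One optimal decomposition is:
Bags: B1 = {a, b, c}
Tree: (single bag)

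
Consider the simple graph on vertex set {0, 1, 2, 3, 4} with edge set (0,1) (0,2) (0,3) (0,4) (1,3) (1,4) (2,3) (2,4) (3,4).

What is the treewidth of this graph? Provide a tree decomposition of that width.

Treewidth 3.
One optimal decomposition is:
Bags: B1 = {0, 1, 3, 4}  B2 = {0, 2, 3, 4}
Tree: B1–B2

The largest bag has 4 vertices, giving width 3; this decomposition certifies tw(G) ≤ 3. Conversely, {0, 1, 3, 4} is a clique of size 4, and the vertices of any clique must share a bag in every tree decomposition; so some bag has ≥ 4 vertices and tw(G) ≥ 3. Combining the bounds, tw(G) = 3.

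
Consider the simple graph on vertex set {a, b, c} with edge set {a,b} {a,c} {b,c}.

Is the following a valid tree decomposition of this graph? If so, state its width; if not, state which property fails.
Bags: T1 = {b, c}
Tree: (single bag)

No — vertex a appears in no bag.

A tree decomposition must satisfy three properties: every vertex lies in some bag; for every edge, both endpoints lie together in some bag; and for every vertex, the bags containing it form a connected subtree. Here vertex a appears in no bag, so the decomposition is invalid.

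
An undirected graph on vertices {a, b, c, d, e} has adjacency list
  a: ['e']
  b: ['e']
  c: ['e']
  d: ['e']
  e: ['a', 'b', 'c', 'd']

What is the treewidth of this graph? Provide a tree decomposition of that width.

The largest bag has 2 vertices, giving width 1; this decomposition certifies tw(G) ≤ 1. G has an edge, so its treewidth is at least 1. Combining the bounds, tw(G) = 1.

Treewidth 1.
One optimal decomposition is:
Bags: B1 = {c, e}  B2 = {d, e}  B3 = {a, e}  B4 = {b, e}
Tree: B1–B2, B1–B3, B3–B4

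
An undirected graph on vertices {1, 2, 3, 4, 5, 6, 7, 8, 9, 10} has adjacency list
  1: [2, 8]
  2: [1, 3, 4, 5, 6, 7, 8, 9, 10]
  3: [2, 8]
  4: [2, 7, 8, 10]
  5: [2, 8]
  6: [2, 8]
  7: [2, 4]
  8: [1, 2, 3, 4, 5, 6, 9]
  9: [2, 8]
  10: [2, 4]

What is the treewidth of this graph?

A width-2 tree decomposition is:
Bags: B1 = {2, 5, 8}  B2 = {2, 8, 9}  B3 = {2, 3, 8}  B4 = {2, 4, 8}  B5 = {2, 4, 7}  B6 = {1, 2, 8}  B7 = {2, 4, 10}  B8 = {2, 6, 8}
Tree: B1–B2, B1–B3, B1–B4, B4–B5, B3–B6, B4–B7, B6–B8
Each bag holds 3 vertices, so the decomposition has width 2, which upper-bounds the treewidth. For the lower bound, the 3 vertices {1, 2, 8} are pairwise adjacent, and any tree decomposition puts a clique entirely inside one bag — forcing width ≥ 2. The upper and lower bounds meet at 2, so that is the treewidth.

2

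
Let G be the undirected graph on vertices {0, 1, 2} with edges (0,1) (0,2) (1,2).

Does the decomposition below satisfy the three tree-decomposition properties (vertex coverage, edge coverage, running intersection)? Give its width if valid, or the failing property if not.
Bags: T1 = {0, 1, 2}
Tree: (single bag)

Checking the three conditions: (i) the bags cover all of {0, 1, 2}; (ii) for each edge, some bag contains both endpoints; (iii) the bags containing any fixed vertex form a subtree. All hold, so the decomposition is valid with width 3 − 1 = 2.

Yes; width 2.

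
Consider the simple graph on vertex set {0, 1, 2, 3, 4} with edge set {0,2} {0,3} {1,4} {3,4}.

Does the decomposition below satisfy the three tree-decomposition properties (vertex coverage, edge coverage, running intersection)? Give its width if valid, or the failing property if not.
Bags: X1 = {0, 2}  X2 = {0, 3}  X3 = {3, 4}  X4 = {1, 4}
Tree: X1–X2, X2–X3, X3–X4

Yes; width 1.

Checking the three conditions: (i) the bags cover all of {0, 1, 2, 3, 4}; (ii) for each edge, some bag contains both endpoints; (iii) the bags containing any fixed vertex form a subtree. All hold, so the decomposition is valid with width 2 − 1 = 1.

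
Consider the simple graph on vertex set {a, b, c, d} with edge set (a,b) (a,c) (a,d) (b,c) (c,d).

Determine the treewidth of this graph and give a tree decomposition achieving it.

Treewidth 2.
One such decomposition:
Bags: B1 = {a, c, d}  B2 = {a, b, c}
Tree: B1–B2

Every bag has size at most 3, so the width is 3 − 1 = 2 and tw(G) ≤ 2. On the other hand G contains the 3-clique {a, c, d}. A clique must lie in a single bag of any decomposition, so no decomposition can have width below 2. Combining the bounds, tw(G) = 2.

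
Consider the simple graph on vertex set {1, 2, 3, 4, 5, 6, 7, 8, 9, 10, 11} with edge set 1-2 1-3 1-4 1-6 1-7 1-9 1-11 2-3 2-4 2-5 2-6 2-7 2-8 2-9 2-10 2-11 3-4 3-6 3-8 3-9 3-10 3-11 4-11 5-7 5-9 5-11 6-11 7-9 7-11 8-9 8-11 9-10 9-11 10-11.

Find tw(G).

A width-4 tree decomposition is:
Bags: B1 = {1, 2, 3, 9, 11}  B2 = {1, 2, 7, 9, 11}  B3 = {2, 3, 9, 10, 11}  B4 = {2, 3, 8, 9, 11}  B5 = {2, 5, 7, 9, 11}  B6 = {1, 2, 3, 6, 11}  B7 = {1, 2, 3, 4, 11}
Tree: B1–B2, B1–B3, B3–B4, B2–B5, B1–B6, B6–B7
The largest bag has 5 vertices, giving width 4; this decomposition certifies tw(G) ≤ 4. Conversely, {2, 3, 8, 9, 11} is a clique of size 5, and the vertices of any clique must share a bag in every tree decomposition; so some bag has ≥ 5 vertices and tw(G) ≥ 4. The upper and lower bounds meet at 4, so that is the treewidth.

4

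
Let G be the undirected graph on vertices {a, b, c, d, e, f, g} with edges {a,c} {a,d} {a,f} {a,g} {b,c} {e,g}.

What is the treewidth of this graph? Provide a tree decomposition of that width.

Treewidth 1.
One such decomposition:
Bags: B1 = {a, g}  B2 = {a, c}  B3 = {e, g}  B4 = {a, f}  B5 = {b, c}  B6 = {a, d}
Tree: B1–B2, B1–B3, B1–B4, B2–B5, B1–B6

The largest bag has 2 vertices, giving width 1; this decomposition certifies tw(G) ≤ 1. G has an edge, so its treewidth is at least 1. The upper and lower bounds meet at 1, so that is the treewidth.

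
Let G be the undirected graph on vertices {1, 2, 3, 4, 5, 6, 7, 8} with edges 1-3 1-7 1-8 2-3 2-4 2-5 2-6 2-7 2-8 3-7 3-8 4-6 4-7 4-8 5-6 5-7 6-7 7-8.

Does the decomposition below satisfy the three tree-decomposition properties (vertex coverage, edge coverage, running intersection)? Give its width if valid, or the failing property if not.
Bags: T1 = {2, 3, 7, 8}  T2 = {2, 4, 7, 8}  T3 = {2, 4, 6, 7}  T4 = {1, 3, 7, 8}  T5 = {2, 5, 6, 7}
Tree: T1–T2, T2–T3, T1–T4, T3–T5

Yes; width 3.

Vertex coverage: the bags together contain {1, 2, 3, 4, 5, 6, 7, 8}, the full vertex set. Edge coverage: each edge of G has both endpoints in at least one bag. Running intersection: for every vertex, the bags containing it form a connected subtree. All three properties hold, so this is a valid tree decomposition of width max|bag| − 1 = 3, and hence tw(G) ≤ 3.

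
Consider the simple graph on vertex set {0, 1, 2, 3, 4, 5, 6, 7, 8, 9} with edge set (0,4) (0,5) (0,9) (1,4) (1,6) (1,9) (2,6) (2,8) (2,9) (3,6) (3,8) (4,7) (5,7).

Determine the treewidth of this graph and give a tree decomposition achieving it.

Treewidth 2.
Bags: B1 = {3, 6, 8}  B2 = {2, 6, 8}  B3 = {1, 2, 6}  B4 = {1, 2, 9}  B5 = {1, 4, 9}  B6 = {0, 4, 9}  B7 = {0, 4, 7}  B8 = {0, 5, 7}
Tree: B1–B2, B2–B3, B3–B4, B4–B5, B5–B6, B6–B7, B7–B8

Every bag has size at most 3, so the width is 3 − 1 = 2 and tw(G) ≤ 2. The edges 3–8–2–6–3 form a cycle, so G is not a tree and its treewidth is at least 2. The upper and lower bounds meet at 2, so that is the treewidth.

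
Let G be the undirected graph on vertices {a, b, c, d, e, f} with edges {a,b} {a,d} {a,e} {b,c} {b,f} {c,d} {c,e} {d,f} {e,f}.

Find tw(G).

3

A width-3 tree decomposition is:
Bags: B1 = {b, d, e, f}  B2 = {b, c, d, e}  B3 = {a, b, d, e}
Tree: B1–B2, B2–B3
Every bag has size at most 4, so the width is 4 − 1 = 3 and tw(G) ≤ 3. For the lower bound: the 4 vertex sets {d,f}, {b,c}, {e}, {a} are disjoint, each induces a connected subgraph, and every pair is joined by at least one edge of G. Contracting each set to a single vertex therefore yields K_{4} as a minor, and since treewidth is minor-monotone, tw(G) ≥ tw(K_{4}) = 3. The upper and lower bounds meet at 3, so that is the treewidth.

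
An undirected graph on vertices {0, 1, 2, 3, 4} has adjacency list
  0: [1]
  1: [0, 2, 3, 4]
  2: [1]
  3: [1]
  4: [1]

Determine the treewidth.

A width-1 tree decomposition is:
Bags: B1 = {0, 1}  B2 = {1, 3}  B3 = {1, 4}  B4 = {1, 2}
Tree: B1–B2, B1–B3, B1–B4
Each bag holds 2 vertices, so the decomposition has width 1, which upper-bounds the treewidth. Since G has at least one edge (e.g. 0–1), it is not an edgeless graph, so tw(G) ≥ 1. Hence tw(G) = 1 exactly.

1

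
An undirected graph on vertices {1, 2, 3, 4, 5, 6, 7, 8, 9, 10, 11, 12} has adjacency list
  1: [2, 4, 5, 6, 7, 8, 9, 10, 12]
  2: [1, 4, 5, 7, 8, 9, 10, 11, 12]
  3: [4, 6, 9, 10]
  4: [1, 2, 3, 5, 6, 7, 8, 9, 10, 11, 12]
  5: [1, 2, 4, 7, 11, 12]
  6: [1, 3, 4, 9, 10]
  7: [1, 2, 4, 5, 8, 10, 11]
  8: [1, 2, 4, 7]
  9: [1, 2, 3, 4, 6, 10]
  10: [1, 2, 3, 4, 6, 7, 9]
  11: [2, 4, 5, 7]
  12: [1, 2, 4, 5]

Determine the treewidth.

4

A width-4 tree decomposition is:
Bags: B1 = {1, 2, 4, 9, 10}  B2 = {1, 2, 4, 7, 10}  B3 = {1, 2, 4, 5, 7}  B4 = {1, 4, 6, 9, 10}  B5 = {1, 2, 4, 7, 8}  B6 = {1, 2, 4, 5, 12}  B7 = {2, 4, 5, 7, 11}  B8 = {3, 4, 6, 9, 10}
Tree: B1–B2, B2–B3, B1–B4, B3–B5, B3–B6, B3–B7, B4–B8
The largest bag has 5 vertices, giving width 4; this decomposition certifies tw(G) ≤ 4. Conversely, {2, 4, 5, 7, 11} is a clique of size 5, and the vertices of any clique must share a bag in every tree decomposition; so some bag has ≥ 5 vertices and tw(G) ≥ 4. Therefore the treewidth is 4.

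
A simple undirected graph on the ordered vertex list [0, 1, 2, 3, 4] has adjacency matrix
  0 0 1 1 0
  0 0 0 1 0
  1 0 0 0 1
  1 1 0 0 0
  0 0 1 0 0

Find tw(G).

1

A width-1 tree decomposition is:
Bags: B1 = {1, 3}  B2 = {0, 3}  B3 = {0, 2}  B4 = {2, 4}
Tree: B1–B2, B2–B3, B3–B4
Every bag has size at most 2, so the width is 2 − 1 = 1 and tw(G) ≤ 1. Any graph with an edge has treewidth ≥ 1, and G has the edge 1–3. The upper and lower bounds meet at 1, so that is the treewidth.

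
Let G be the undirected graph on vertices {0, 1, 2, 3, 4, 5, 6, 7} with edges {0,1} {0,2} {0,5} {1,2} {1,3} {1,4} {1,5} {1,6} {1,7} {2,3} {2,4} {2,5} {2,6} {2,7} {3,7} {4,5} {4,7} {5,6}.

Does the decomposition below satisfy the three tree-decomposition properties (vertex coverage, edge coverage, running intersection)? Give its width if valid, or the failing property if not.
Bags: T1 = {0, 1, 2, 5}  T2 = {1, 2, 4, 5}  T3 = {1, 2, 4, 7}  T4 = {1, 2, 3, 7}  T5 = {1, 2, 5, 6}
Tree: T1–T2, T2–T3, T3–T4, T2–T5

Yes; width 3.

Every vertex of G appears in some bag (union = {0, 1, 2, 3, 4, 5, 6, 7}); every edge is covered by a bag; and for each vertex v the set of bags containing v is connected in the bag tree. The decomposition is therefore valid. The largest bag has 4 vertices, so the width is 3.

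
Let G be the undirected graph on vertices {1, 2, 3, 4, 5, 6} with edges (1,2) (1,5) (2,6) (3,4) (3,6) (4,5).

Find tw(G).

A width-2 tree decomposition is:
Bags: B1 = {1, 4, 5}  B2 = {1, 3, 4}  B3 = {1, 3, 6}  B4 = {1, 2, 6}
Tree: B1–B2, B2–B3, B3–B4
Every bag has size at most 3, so the width is 3 − 1 = 2 and tw(G) ≤ 2. For the lower bound, G contains the cycle 1–5–4–3–6–2–1, so G is not a forest; only forests have treewidth ≤ 1, hence tw(G) ≥ 2. Therefore the treewidth is 2.

2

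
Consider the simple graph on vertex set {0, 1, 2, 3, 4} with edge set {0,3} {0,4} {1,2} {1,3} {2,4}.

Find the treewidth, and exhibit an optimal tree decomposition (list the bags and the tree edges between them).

Treewidth 2.
Bags: B1 = {0, 3, 4}  B2 = {1, 3, 4}  B3 = {1, 2, 4}
Tree: B1–B2, B2–B3

The largest bag has 3 vertices, giving width 2; this decomposition certifies tw(G) ≤ 2. Since 4–0–3–1–2–4 is a cycle in G, G is not acyclic. Forests are exactly the graphs of treewidth ≤ 1, so tw(G) ≥ 2. Therefore the treewidth is 2.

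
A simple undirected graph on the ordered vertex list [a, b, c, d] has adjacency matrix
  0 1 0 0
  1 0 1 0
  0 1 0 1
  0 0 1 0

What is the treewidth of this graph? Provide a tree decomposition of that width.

Each bag holds 2 vertices, so the decomposition has width 1, which upper-bounds the treewidth. G has an edge, so its treewidth is at least 1. Hence tw(G) = 1 exactly.

Treewidth 1.
Bags: B1 = {a, b}  B2 = {b, c}  B3 = {c, d}
Tree: B1–B2, B2–B3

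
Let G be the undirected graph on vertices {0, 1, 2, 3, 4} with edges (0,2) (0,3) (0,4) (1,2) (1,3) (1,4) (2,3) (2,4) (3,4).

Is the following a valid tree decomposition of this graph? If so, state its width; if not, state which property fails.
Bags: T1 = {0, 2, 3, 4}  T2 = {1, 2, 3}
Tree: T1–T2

A tree decomposition must satisfy three properties: every vertex lies in some bag; for every edge, both endpoints lie together in some bag; and for every vertex, the bags containing it form a connected subtree. Here edge (4,1) lies in no bag, so the decomposition is invalid.

No — edge (4,1) lies in no bag.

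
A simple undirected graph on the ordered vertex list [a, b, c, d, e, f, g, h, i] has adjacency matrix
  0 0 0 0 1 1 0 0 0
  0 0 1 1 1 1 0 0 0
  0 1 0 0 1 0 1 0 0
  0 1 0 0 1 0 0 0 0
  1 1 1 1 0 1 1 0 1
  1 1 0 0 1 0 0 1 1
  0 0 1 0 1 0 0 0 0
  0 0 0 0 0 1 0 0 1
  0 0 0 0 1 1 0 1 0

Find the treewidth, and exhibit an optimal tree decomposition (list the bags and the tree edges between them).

Each bag holds 3 vertices, so the decomposition has width 2, which upper-bounds the treewidth. Conversely, {b, d, e} is a clique of size 3, and the vertices of any clique must share a bag in every tree decomposition; so some bag has ≥ 3 vertices and tw(G) ≥ 2. Therefore the treewidth is 2.

Treewidth 2.
Bags: B1 = {b, c, e}  B2 = {b, e, f}  B3 = {c, e, g}  B4 = {e, f, i}  B5 = {f, h, i}  B6 = {b, d, e}  B7 = {a, e, f}
Tree: B1–B2, B1–B3, B2–B4, B4–B5, B1–B6, B4–B7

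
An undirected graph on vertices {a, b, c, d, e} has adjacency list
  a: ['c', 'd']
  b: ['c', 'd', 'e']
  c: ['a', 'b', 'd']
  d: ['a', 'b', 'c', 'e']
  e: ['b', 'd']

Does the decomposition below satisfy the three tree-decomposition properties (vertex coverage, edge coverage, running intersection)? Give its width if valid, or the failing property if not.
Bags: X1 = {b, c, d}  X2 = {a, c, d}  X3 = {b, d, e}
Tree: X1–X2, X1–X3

Checking the three conditions: (i) the bags cover all of {a, b, c, d, e}; (ii) for each edge, some bag contains both endpoints; (iii) the bags containing any fixed vertex form a subtree. All hold, so the decomposition is valid with width 3 − 1 = 2.

Yes; width 2.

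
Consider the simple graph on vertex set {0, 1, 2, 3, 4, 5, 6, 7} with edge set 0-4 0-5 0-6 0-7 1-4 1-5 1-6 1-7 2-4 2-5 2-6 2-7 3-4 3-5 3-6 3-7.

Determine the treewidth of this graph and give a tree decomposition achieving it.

Every bag has size at most 5, so the width is 5 − 1 = 4 and tw(G) ≤ 4. For the lower bound: the 5 vertex sets {3,4}, {2,5}, {0,7}, {1}, {6} are disjoint, each induces a connected subgraph, and every pair is joined by at least one edge of G. Contracting each set to a single vertex therefore yields K_{5} as a minor, and since treewidth is minor-monotone, tw(G) ≥ tw(K_{5}) = 4. Hence tw(G) = 4 exactly.

Treewidth 4.
One such decomposition:
Bags: B1 = {0, 1, 2, 3, 4}  B2 = {0, 1, 2, 3, 5}  B3 = {0, 1, 2, 3, 7}  B4 = {0, 1, 2, 3, 6}
Tree: B1–B2, B2–B3, B3–B4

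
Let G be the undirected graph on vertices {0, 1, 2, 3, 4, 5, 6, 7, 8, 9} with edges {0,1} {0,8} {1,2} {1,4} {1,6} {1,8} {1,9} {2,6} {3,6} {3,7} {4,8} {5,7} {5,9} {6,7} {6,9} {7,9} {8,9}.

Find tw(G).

A width-2 tree decomposition is:
Bags: B1 = {1, 6, 9}  B2 = {6, 7, 9}  B3 = {1, 2, 6}  B4 = {3, 6, 7}  B5 = {1, 8, 9}  B6 = {5, 7, 9}  B7 = {0, 1, 8}  B8 = {1, 4, 8}
Tree: B1–B2, B1–B3, B2–B4, B1–B5, B2–B6, B5–B7, B7–B8
The largest bag has 3 vertices, giving width 2; this decomposition certifies tw(G) ≤ 2. For the lower bound, the 3 vertices {0, 1, 8} are pairwise adjacent, and any tree decomposition puts a clique entirely inside one bag — forcing width ≥ 2. Hence tw(G) = 2 exactly.

2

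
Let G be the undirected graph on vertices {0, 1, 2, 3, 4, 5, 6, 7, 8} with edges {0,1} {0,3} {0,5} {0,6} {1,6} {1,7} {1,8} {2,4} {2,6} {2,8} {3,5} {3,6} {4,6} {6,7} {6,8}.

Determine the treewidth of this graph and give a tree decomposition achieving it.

Treewidth 2.
One such decomposition:
Bags: B1 = {0, 1, 6}  B2 = {0, 3, 6}  B3 = {1, 6, 8}  B4 = {1, 6, 7}  B5 = {2, 6, 8}  B6 = {0, 3, 5}  B7 = {2, 4, 6}
Tree: B1–B2, B1–B3, B3–B4, B3–B5, B2–B6, B5–B7

Each bag holds 3 vertices, so the decomposition has width 2, which upper-bounds the treewidth. Conversely, {0, 3, 5} is a clique of size 3, and the vertices of any clique must share a bag in every tree decomposition; so some bag has ≥ 3 vertices and tw(G) ≥ 2. The upper and lower bounds meet at 2, so that is the treewidth.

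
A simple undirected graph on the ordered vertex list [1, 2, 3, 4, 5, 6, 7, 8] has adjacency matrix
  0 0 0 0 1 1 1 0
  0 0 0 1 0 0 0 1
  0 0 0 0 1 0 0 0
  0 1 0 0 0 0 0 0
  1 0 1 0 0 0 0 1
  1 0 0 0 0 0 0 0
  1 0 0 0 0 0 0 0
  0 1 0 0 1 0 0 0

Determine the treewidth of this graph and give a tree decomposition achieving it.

The largest bag has 2 vertices, giving width 1; this decomposition certifies tw(G) ≤ 1. G has an edge, so its treewidth is at least 1. Therefore the treewidth is 1.

Treewidth 1.
One such decomposition:
Bags: B1 = {2, 8}  B2 = {5, 8}  B3 = {1, 5}  B4 = {2, 4}  B5 = {3, 5}  B6 = {1, 7}  B7 = {1, 6}
Tree: B1–B2, B2–B3, B1–B4, B3–B5, B3–B6, B6–B7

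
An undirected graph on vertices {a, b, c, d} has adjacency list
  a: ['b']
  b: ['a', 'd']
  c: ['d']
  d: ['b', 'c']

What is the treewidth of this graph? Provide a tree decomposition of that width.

Each bag holds 2 vertices, so the decomposition has width 1, which upper-bounds the treewidth. Since G has at least one edge (e.g. c–d), it is not an edgeless graph, so tw(G) ≥ 1. Therefore the treewidth is 1.

Treewidth 1.
One optimal decomposition is:
Bags: B1 = {c, d}  B2 = {b, d}  B3 = {a, b}
Tree: B1–B2, B2–B3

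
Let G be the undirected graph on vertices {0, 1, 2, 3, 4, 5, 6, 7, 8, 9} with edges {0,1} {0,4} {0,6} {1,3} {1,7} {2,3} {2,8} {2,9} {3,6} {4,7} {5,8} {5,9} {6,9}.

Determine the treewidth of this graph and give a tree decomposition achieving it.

Each bag holds 3 vertices, so the decomposition has width 2, which upper-bounds the treewidth. The edges 5–8–2–9–5 form a cycle, so G is not a tree and its treewidth is at least 2. Combining the bounds, tw(G) = 2.

Treewidth 2.
One optimal decomposition is:
Bags: B1 = {5, 8, 9}  B2 = {2, 8, 9}  B3 = {2, 6, 9}  B4 = {2, 3, 6}  B5 = {0, 3, 6}  B6 = {0, 1, 3}  B7 = {0, 1, 4}  B8 = {1, 4, 7}
Tree: B1–B2, B2–B3, B3–B4, B4–B5, B5–B6, B6–B7, B7–B8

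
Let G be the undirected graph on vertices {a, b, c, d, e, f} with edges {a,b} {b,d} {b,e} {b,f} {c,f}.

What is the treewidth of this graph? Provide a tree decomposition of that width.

Every bag has size at most 2, so the width is 2 − 1 = 1 and tw(G) ≤ 1. Any graph with an edge has treewidth ≥ 1, and G has the edge b–f. The upper and lower bounds meet at 1, so that is the treewidth.

Treewidth 1.
One optimal decomposition is:
Bags: B1 = {b, f}  B2 = {b, e}  B3 = {a, b}  B4 = {c, f}  B5 = {b, d}
Tree: B1–B2, B2–B3, B1–B4, B3–B5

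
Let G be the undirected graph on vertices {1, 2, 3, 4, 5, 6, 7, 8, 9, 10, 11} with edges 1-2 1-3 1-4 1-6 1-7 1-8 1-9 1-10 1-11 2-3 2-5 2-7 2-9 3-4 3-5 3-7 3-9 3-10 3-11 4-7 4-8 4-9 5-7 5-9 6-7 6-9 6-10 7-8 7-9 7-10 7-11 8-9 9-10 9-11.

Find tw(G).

4

A width-4 tree decomposition is:
Bags: B1 = {1, 2, 3, 7, 9}  B2 = {1, 3, 7, 9, 10}  B3 = {1, 3, 7, 9, 11}  B4 = {1, 6, 7, 9, 10}  B5 = {2, 3, 5, 7, 9}  B6 = {1, 3, 4, 7, 9}  B7 = {1, 4, 7, 8, 9}
Tree: B1–B2, B2–B3, B2–B4, B1–B5, B1–B6, B6–B7
Every bag has size at most 5, so the width is 5 − 1 = 4 and tw(G) ≤ 4. On the other hand G contains the 5-clique {1, 4, 7, 8, 9}. A clique must lie in a single bag of any decomposition, so no decomposition can have width below 4. Therefore the treewidth is 4.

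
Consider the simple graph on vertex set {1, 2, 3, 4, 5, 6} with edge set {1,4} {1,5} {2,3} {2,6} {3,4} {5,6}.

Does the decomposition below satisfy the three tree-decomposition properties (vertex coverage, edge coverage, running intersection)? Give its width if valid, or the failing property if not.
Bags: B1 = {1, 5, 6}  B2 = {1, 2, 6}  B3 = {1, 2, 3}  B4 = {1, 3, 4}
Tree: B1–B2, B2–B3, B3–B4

Yes; width 2.

Vertex coverage: the bags together contain {1, 2, 3, 4, 5, 6}, the full vertex set. Edge coverage: each edge of G has both endpoints in at least one bag. Running intersection: for every vertex, the bags containing it form a connected subtree. All three properties hold, so this is a valid tree decomposition of width max|bag| − 1 = 2, and hence tw(G) ≤ 2.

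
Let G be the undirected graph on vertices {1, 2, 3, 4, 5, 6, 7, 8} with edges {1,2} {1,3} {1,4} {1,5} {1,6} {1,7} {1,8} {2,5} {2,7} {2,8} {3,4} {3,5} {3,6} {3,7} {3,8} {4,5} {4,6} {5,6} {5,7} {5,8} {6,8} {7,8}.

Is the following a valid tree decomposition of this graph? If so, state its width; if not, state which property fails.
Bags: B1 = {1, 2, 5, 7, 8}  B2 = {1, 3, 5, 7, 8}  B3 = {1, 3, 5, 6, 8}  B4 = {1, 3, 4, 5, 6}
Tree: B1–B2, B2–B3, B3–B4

Checking the three conditions: (i) the bags cover all of {1, 2, 3, 4, 5, 6, 7, 8}; (ii) for each edge, some bag contains both endpoints; (iii) the bags containing any fixed vertex form a subtree. All hold, so the decomposition is valid with width 5 − 1 = 4.

Yes; width 4.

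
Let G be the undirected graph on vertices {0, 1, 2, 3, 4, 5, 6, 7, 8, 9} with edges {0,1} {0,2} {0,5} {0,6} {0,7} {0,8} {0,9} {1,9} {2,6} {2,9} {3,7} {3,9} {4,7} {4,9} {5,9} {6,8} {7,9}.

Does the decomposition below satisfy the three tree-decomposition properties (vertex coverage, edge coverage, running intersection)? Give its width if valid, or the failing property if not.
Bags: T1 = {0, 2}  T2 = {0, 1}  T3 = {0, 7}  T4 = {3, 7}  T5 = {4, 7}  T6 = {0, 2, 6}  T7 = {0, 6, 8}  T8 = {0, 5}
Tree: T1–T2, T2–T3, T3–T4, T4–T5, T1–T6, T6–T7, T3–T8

No — vertex 9 appears in no bag.

A tree decomposition must satisfy three properties: every vertex lies in some bag; for every edge, both endpoints lie together in some bag; and for every vertex, the bags containing it form a connected subtree. Here vertex 9 appears in no bag, so the decomposition is invalid.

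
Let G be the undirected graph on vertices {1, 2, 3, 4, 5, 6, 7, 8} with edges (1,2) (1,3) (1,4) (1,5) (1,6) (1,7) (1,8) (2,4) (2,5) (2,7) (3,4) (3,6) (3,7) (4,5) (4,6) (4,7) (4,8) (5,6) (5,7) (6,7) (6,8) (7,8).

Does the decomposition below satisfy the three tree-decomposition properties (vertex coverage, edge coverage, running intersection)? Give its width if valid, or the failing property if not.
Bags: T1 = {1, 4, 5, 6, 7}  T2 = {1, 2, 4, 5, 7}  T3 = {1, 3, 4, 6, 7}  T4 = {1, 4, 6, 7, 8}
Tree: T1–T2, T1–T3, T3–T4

Every vertex of G appears in some bag (union = {1, 2, 3, 4, 5, 6, 7, 8}); every edge is covered by a bag; and for each vertex v the set of bags containing v is connected in the bag tree. The decomposition is therefore valid. The largest bag has 5 vertices, so the width is 4.

Yes; width 4.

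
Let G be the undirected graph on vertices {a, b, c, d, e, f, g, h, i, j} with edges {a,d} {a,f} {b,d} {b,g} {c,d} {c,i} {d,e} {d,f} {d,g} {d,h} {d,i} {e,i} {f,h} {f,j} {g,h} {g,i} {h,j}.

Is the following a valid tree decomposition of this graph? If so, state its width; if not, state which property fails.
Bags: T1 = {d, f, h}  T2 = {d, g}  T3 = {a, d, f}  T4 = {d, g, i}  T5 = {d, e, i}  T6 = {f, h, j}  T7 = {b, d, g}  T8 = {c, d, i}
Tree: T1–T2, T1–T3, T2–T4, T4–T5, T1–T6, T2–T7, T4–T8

A tree decomposition must satisfy three properties: every vertex lies in some bag; for every edge, both endpoints lie together in some bag; and for every vertex, the bags containing it form a connected subtree. Here edge (h,g) lies in no bag, so the decomposition is invalid.

No — edge (h,g) lies in no bag.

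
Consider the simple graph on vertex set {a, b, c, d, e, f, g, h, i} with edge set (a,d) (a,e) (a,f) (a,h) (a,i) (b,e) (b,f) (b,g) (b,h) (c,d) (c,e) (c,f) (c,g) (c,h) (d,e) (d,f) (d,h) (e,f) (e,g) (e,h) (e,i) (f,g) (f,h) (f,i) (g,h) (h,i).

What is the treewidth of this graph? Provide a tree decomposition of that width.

Treewidth 4.
Bags: B1 = {a, d, e, f, h}  B2 = {c, d, e, f, h}  B3 = {c, e, f, g, h}  B4 = {b, e, f, g, h}  B5 = {a, e, f, h, i}
Tree: B1–B2, B2–B3, B3–B4, B1–B5

Every bag has size at most 5, so the width is 5 − 1 = 4 and tw(G) ≤ 4. On the other hand G contains the 5-clique {c, d, e, f, h}. A clique must lie in a single bag of any decomposition, so no decomposition can have width below 4. Therefore the treewidth is 4.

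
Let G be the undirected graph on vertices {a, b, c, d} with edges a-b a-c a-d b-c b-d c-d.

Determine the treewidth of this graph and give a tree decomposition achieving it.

With just one bag of size 4, the width is 4 − 1 = 3, so tw(G) ≤ 3. On the other hand G contains the 4-clique {a, b, c, d}. A clique must lie in a single bag of any decomposition, so no decomposition can have width below 3. Combining the bounds, tw(G) = 3.

Treewidth 3.
One such decomposition:
Bags: B1 = {a, b, c, d}
Tree: (single bag)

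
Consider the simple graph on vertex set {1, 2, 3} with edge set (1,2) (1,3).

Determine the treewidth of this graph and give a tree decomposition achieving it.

The largest bag has 2 vertices, giving width 1; this decomposition certifies tw(G) ≤ 1. G has an edge, so its treewidth is at least 1. Combining the bounds, tw(G) = 1.

Treewidth 1.
Bags: B1 = {1, 2}  B2 = {1, 3}
Tree: B1–B2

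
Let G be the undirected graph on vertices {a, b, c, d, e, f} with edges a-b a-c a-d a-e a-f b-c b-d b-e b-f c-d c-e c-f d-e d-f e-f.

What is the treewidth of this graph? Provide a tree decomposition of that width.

A single bag containing all 6 vertices is trivially a valid decomposition of width 5. For the lower bound, the 6 vertices {a, b, c, d, e, f} are pairwise adjacent, and any tree decomposition puts a clique entirely inside one bag — forcing width ≥ 5. Therefore the treewidth is 5.

Treewidth 5.
One optimal decomposition is:
Bags: B1 = {a, b, c, d, e, f}
Tree: (single bag)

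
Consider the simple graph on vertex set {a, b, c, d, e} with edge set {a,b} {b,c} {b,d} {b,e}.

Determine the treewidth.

1

A width-1 tree decomposition is:
Bags: B1 = {b, d}  B2 = {b, e}  B3 = {b, c}  B4 = {a, b}
Tree: B1–B2, B1–B3, B1–B4
Each bag holds 2 vertices, so the decomposition has width 1, which upper-bounds the treewidth. G has an edge, so its treewidth is at least 1. The upper and lower bounds meet at 1, so that is the treewidth.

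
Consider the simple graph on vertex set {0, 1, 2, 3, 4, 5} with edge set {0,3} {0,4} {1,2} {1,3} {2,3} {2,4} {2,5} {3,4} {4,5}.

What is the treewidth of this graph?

2

A width-2 tree decomposition is:
Bags: B1 = {0, 3, 4}  B2 = {2, 3, 4}  B3 = {1, 2, 3}  B4 = {2, 4, 5}
Tree: B1–B2, B2–B3, B2–B4
Each bag holds 3 vertices, so the decomposition has width 2, which upper-bounds the treewidth. On the other hand G contains the 3-clique {0, 3, 4}. A clique must lie in a single bag of any decomposition, so no decomposition can have width below 2. The upper and lower bounds meet at 2, so that is the treewidth.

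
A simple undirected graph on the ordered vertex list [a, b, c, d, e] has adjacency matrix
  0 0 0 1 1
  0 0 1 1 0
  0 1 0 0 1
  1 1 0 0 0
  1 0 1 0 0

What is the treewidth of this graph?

2

A width-2 tree decomposition is:
Bags: B1 = {a, c, e}  B2 = {a, c, d}  B3 = {b, c, d}
Tree: B1–B2, B2–B3
Each bag holds 3 vertices, so the decomposition has width 2, which upper-bounds the treewidth. The edges c–e–a–d–b–c form a cycle, so G is not a tree and its treewidth is at least 2. Combining the bounds, tw(G) = 2.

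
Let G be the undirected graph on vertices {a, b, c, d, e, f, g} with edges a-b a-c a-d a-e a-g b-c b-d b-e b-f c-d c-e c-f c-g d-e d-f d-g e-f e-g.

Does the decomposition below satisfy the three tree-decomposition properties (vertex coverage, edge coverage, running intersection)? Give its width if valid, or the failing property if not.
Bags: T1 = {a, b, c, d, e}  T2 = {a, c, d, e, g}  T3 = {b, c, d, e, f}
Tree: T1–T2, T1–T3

Yes; width 4.

Every vertex of G appears in some bag (union = {a, b, c, d, e, f, g}); every edge is covered by a bag; and for each vertex v the set of bags containing v is connected in the bag tree. The decomposition is therefore valid. The largest bag has 5 vertices, so the width is 4.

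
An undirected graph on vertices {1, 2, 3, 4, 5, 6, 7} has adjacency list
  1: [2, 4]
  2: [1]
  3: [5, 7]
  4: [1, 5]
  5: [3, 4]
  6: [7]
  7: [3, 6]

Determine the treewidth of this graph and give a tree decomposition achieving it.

Treewidth 1.
One optimal decomposition is:
Bags: B1 = {6, 7}  B2 = {3, 7}  B3 = {3, 5}  B4 = {4, 5}  B5 = {1, 4}  B6 = {1, 2}
Tree: B1–B2, B2–B3, B3–B4, B4–B5, B5–B6

Each bag holds 2 vertices, so the decomposition has width 1, which upper-bounds the treewidth. Any graph with an edge has treewidth ≥ 1, and G has the edge 6–7. Therefore the treewidth is 1.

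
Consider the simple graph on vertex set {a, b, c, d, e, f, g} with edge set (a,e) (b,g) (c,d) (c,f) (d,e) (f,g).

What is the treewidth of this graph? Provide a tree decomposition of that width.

Treewidth 1.
Bags: B1 = {a, e}  B2 = {d, e}  B3 = {c, d}  B4 = {c, f}  B5 = {f, g}  B6 = {b, g}
Tree: B1–B2, B2–B3, B3–B4, B4–B5, B5–B6

Every bag has size at most 2, so the width is 2 − 1 = 1 and tw(G) ≤ 1. Any graph with an edge has treewidth ≥ 1, and G has the edge a–e. The upper and lower bounds meet at 1, so that is the treewidth.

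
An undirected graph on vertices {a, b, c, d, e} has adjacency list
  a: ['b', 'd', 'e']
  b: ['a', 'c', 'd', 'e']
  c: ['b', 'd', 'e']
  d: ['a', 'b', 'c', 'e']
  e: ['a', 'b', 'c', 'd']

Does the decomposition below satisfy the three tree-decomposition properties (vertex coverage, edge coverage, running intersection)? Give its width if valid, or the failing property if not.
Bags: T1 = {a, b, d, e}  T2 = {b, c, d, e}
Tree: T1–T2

Yes; width 3.

Every vertex of G appears in some bag (union = {a, b, c, d, e}); every edge is covered by a bag; and for each vertex v the set of bags containing v is connected in the bag tree. The decomposition is therefore valid. The largest bag has 4 vertices, so the width is 3.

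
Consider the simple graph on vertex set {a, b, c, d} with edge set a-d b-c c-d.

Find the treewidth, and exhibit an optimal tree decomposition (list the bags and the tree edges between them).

Treewidth 1.
Bags: B1 = {b, c}  B2 = {c, d}  B3 = {a, d}
Tree: B1–B2, B2–B3

Every bag has size at most 2, so the width is 2 − 1 = 1 and tw(G) ≤ 1. G has an edge, so its treewidth is at least 1. Hence tw(G) = 1 exactly.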